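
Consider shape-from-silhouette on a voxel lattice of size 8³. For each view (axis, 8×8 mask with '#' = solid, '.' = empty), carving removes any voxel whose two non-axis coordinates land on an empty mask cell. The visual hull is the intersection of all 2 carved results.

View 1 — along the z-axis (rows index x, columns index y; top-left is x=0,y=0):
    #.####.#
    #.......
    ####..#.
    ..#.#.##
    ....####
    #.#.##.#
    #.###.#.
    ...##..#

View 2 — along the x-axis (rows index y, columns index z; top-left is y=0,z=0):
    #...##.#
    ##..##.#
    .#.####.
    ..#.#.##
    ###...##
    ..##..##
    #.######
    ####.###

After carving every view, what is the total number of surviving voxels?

full grid |V| = 512
V1 z: intersect with XY mask (33 set) -- 264 left
V2 x: intersect with YZ mask (41 set) -- 171 left

|visual hull| = 171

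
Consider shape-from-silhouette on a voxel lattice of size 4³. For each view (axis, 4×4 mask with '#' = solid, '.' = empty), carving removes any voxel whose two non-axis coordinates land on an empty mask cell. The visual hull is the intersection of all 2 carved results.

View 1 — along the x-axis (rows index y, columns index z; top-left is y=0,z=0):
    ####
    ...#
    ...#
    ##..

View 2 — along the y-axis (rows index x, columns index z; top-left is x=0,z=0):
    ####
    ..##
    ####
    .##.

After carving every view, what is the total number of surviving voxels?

voxel count = 23

start: 4×4×4 = 64 voxels
V1 x: intersect with YZ mask (8 set) -- 32 left
V2 y: intersect with XZ mask (12 set) -- 23 left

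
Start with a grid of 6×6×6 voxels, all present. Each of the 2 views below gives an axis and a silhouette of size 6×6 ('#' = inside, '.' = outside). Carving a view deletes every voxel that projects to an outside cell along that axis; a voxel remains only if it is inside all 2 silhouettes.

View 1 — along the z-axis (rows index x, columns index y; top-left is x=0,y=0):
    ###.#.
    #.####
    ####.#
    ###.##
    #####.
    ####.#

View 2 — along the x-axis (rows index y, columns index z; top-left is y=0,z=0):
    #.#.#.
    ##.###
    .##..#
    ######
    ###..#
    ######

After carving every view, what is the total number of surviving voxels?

start: 6×6×6 = 216 voxels
after view 1 [z-axis, 29 of 36 cells solid] → remaining = 174
after view 2 [x-axis, 27 of 36 cells solid] → remaining = 125

remaining voxels: 125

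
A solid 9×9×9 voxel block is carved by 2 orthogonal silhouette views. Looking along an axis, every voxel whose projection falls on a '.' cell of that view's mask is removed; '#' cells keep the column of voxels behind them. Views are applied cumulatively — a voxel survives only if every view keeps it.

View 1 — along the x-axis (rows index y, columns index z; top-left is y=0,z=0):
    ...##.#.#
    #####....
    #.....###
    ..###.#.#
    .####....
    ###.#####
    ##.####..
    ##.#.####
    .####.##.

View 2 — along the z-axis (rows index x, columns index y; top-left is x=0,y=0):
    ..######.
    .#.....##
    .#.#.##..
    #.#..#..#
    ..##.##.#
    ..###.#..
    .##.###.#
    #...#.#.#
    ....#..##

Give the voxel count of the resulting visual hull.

initial block: 9^3 = 729
after view 1 [x-axis, 49 of 81 cells solid] → remaining = 441
after view 2 [z-axis, 39 of 81 cells solid] → remaining = 216

216 voxels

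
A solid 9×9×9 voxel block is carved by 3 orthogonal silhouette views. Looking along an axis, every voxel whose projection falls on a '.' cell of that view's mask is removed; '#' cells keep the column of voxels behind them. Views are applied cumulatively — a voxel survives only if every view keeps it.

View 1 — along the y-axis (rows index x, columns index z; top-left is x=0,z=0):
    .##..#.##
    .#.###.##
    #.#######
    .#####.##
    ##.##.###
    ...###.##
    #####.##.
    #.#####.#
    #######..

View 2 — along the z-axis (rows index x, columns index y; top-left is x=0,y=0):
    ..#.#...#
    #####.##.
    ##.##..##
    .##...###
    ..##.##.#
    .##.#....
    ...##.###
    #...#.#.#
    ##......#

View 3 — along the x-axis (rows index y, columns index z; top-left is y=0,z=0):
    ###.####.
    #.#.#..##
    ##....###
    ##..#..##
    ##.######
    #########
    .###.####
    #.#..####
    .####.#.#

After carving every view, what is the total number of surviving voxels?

initial block: 9^3 = 729
V1 y: intersect with XZ mask (59 set) -- 531 left
V2 z: intersect with XY mask (41 set) -- 274 left
V3 x: intersect with YZ mask (58 set) -- 189 left

|visual hull| = 189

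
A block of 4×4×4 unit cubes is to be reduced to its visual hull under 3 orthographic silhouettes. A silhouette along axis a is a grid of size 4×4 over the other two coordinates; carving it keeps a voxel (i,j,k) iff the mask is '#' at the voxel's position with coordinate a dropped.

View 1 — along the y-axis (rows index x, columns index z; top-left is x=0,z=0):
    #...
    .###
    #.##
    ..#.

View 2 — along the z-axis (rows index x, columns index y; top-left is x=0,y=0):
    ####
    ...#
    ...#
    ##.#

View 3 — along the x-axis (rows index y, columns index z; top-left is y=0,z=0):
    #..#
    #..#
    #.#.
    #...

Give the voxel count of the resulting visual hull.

5 voxels

before carving: 64 voxels (4×4×4)
  1. axis=1 (XZ plane), |mask|=8  ⇒  voxels=32
  2. axis=2 (XY plane), |mask|=9  ⇒  voxels=13
  3. axis=0 (YZ plane), |mask|=7  ⇒  voxels=5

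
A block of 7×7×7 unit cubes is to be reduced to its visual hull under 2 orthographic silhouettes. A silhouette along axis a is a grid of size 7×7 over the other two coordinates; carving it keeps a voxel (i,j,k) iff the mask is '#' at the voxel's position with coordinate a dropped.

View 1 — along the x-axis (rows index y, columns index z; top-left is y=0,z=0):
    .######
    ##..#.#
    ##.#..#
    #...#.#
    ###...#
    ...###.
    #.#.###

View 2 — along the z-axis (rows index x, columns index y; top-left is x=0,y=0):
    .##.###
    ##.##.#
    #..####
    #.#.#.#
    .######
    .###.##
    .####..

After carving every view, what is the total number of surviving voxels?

voxel count = 139

initial block: 7^3 = 343
after view 1 [x-axis, 29 of 49 cells solid] → remaining = 203
after view 2 [z-axis, 34 of 49 cells solid] → remaining = 139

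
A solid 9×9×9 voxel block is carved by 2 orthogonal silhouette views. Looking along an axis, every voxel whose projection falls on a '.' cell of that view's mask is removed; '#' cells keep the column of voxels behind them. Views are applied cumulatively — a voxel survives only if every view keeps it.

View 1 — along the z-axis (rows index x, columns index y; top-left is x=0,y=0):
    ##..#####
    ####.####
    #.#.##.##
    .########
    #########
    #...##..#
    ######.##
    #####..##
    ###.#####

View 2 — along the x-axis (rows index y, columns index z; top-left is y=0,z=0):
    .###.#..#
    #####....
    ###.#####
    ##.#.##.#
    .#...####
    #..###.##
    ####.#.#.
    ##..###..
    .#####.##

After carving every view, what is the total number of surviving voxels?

voxel count = 382

start: 9×9×9 = 729 voxels
carve view 1 (along z, XY-mask fill 65/81): 585 voxels remain
carve view 2 (along x, YZ-mask fill 53/81): 382 voxels remain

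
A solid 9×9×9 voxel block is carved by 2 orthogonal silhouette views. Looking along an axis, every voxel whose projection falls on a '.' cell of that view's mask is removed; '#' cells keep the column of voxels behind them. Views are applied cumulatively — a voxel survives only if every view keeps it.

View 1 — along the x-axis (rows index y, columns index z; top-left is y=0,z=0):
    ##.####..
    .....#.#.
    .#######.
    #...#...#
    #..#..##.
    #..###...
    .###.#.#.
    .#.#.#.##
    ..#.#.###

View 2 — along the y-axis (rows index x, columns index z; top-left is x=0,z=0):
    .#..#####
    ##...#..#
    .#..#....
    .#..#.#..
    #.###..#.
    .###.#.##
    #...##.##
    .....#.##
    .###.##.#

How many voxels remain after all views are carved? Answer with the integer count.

full grid |V| = 729
  1. axis=0 (YZ plane), |mask|=41  ⇒  voxels=369
  2. axis=1 (XZ plane), |mask|=40  ⇒  voxels=184

184 voxels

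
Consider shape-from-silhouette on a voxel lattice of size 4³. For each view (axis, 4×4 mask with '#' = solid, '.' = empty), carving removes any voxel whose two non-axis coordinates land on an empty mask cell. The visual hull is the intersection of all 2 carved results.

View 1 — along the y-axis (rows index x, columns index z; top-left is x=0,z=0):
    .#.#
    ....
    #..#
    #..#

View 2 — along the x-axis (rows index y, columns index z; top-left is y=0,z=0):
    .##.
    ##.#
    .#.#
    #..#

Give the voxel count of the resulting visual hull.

initial block: 4^3 = 64
after view 1 [y-axis, 6 of 16 cells solid] → remaining = 24
after view 2 [x-axis, 9 of 16 cells solid] → remaining = 16

remaining voxels: 16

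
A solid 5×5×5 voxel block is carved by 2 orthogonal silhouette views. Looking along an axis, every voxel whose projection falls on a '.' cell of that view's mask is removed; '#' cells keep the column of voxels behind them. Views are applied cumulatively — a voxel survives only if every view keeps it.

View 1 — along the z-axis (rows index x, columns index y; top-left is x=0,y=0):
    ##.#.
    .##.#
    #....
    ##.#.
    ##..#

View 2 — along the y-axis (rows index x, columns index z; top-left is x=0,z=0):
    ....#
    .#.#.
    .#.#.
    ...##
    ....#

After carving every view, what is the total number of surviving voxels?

full grid |V| = 125
after view 1 [z-axis, 13 of 25 cells solid] → remaining = 65
after view 2 [y-axis, 8 of 25 cells solid] → remaining = 20

20 voxels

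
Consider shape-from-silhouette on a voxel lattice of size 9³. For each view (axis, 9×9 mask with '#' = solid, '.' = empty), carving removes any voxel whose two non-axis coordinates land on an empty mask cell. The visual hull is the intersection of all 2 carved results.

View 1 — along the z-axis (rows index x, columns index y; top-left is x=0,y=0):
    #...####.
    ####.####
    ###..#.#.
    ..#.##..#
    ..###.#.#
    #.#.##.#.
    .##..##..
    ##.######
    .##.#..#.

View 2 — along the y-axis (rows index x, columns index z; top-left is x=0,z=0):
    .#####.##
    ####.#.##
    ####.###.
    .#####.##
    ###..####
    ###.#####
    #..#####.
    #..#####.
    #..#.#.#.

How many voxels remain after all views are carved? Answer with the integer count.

before carving: 729 voxels (9×9×9)
  1. axis=2 (XY plane), |mask|=48  ⇒  voxels=432
  2. axis=1 (XZ plane), |mask|=59  ⇒  voxels=317

voxel count = 317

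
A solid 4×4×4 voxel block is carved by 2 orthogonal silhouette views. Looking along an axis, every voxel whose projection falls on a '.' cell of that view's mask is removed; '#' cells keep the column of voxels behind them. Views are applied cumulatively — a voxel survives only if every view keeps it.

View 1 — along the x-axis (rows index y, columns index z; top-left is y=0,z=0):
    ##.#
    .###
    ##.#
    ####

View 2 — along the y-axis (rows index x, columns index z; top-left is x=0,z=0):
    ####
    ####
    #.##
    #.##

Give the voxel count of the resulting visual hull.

initial block: 4^3 = 64
[1] x-view keeps 13 columns → grid now 52
[2] y-view keeps 14 columns → grid now 44

remaining voxels: 44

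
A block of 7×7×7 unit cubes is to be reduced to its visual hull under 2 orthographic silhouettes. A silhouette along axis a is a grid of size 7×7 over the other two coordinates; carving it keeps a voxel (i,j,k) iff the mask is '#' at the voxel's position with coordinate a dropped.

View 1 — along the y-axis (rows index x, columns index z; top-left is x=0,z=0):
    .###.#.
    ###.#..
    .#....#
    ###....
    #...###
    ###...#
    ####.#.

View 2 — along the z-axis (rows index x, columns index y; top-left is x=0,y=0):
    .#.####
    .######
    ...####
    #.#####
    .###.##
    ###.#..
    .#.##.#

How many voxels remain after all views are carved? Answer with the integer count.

before carving: 343 voxels (7×7×7)
V1 y: intersect with XZ mask (26 set) -- 182 left
V2 z: intersect with XY mask (34 set) -- 126 left

126 voxels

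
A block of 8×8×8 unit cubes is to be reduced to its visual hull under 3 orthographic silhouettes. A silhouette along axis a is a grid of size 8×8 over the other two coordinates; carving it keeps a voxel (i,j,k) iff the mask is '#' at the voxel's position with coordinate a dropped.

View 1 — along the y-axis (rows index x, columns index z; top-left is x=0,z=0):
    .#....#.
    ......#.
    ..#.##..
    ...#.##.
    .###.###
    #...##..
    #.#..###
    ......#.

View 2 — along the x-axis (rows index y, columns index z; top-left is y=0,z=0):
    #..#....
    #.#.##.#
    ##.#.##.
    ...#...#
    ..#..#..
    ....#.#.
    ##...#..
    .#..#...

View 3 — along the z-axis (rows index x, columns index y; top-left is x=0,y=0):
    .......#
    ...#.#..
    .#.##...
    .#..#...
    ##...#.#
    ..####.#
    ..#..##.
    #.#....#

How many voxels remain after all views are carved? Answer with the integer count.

voxel count = 27

before carving: 512 voxels (8×8×8)
carve view 1 (along y, XZ-mask fill 24/64): 192 voxels remain
carve view 2 (along x, YZ-mask fill 23/64): 68 voxels remain
carve view 3 (along z, XY-mask fill 23/64): 27 voxels remain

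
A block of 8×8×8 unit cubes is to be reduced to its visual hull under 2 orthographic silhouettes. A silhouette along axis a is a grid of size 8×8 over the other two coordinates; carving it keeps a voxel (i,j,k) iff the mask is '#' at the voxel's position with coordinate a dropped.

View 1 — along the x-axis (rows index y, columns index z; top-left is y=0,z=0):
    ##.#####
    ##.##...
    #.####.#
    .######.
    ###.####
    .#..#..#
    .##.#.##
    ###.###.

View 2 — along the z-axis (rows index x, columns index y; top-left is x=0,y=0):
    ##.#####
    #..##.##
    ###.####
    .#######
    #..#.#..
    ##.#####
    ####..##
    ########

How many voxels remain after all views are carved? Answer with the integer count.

before carving: 512 voxels (8×8×8)
carve view 1 (along x, YZ-mask fill 44/64): 352 voxels remain
carve view 2 (along z, XY-mask fill 50/64): 276 voxels remain

remaining voxels: 276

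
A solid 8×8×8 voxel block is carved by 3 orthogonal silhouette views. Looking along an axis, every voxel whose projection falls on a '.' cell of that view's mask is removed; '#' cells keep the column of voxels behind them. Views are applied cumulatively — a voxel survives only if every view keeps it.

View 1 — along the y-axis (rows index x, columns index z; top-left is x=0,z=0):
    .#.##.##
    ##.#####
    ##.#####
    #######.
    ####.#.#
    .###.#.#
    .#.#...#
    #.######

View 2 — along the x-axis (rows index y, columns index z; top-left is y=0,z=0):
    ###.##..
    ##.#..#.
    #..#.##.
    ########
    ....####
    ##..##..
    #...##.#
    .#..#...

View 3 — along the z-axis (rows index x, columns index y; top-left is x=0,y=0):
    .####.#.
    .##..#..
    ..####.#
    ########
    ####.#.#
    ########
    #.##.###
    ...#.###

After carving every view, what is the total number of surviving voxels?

voxel count = 142

before carving: 512 voxels (8×8×8)
V1 y: intersect with XZ mask (47 set) -- 376 left
V2 x: intersect with YZ mask (35 set) -- 204 left
V3 z: intersect with XY mask (45 set) -- 142 left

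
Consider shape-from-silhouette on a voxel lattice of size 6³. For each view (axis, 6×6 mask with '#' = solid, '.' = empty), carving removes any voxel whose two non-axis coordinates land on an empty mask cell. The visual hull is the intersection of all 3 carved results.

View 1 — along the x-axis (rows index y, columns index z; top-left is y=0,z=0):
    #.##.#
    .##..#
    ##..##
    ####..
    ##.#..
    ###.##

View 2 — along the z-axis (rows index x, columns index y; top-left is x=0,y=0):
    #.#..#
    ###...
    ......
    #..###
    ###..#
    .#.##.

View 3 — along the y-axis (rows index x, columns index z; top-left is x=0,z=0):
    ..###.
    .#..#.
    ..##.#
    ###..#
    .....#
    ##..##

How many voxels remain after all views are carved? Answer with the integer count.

full grid |V| = 216
V1 x: intersect with YZ mask (23 set) -- 138 left
V2 z: intersect with XY mask (17 set) -- 66 left
V3 y: intersect with XZ mask (17 set) -- 30 left

|visual hull| = 30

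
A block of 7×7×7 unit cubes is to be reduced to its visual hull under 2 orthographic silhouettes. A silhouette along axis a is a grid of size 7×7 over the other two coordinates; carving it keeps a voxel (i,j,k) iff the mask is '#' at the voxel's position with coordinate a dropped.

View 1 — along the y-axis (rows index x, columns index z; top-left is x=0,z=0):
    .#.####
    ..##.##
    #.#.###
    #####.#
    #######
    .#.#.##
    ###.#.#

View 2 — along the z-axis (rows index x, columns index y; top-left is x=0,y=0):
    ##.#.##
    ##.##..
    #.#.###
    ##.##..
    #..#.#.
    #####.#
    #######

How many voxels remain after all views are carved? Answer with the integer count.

initial block: 7^3 = 343
  1. axis=1 (XZ plane), |mask|=36  ⇒  voxels=252
  2. axis=2 (XY plane), |mask|=34  ⇒  voxels=170

remaining voxels: 170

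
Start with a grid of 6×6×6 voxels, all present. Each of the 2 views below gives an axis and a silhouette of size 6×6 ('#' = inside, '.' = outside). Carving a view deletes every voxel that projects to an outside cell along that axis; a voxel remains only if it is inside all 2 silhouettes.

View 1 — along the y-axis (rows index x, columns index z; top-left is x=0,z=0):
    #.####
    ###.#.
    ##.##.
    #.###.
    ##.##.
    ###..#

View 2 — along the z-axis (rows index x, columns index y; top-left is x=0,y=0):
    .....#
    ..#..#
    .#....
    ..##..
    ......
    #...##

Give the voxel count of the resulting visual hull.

|visual hull| = 37

before carving: 216 voxels (6×6×6)
V1 y: intersect with XZ mask (25 set) -- 150 left
V2 z: intersect with XY mask (9 set) -- 37 left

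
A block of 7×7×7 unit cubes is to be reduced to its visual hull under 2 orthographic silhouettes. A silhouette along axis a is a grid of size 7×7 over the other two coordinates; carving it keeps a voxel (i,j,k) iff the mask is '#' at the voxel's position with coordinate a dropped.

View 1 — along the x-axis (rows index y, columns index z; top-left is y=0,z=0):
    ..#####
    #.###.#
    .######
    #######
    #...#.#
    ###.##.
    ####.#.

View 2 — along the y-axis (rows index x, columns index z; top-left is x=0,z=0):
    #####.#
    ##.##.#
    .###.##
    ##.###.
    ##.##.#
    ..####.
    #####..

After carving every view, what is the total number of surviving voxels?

179 voxels

before carving: 343 voxels (7×7×7)
  1. axis=0 (YZ plane), |mask|=36  ⇒  voxels=252
  2. axis=1 (XZ plane), |mask|=35  ⇒  voxels=179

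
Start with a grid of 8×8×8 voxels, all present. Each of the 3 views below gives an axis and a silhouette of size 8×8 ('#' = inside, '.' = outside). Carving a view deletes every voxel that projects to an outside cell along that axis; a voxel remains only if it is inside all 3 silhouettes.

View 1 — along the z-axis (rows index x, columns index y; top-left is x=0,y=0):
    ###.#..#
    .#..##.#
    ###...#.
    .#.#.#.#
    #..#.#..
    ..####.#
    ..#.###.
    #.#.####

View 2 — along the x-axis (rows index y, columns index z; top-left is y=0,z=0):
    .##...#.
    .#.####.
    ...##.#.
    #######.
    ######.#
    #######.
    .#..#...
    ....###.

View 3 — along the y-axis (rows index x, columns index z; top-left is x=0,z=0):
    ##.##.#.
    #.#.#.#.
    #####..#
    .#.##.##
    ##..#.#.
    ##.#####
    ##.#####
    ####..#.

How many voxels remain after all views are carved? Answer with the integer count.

initial block: 8^3 = 512
carve view 1 (along z, XY-mask fill 35/64): 280 voxels remain
carve view 2 (along x, YZ-mask fill 37/64): 166 voxels remain
carve view 3 (along y, XZ-mask fill 43/64): 116 voxels remain

remaining voxels: 116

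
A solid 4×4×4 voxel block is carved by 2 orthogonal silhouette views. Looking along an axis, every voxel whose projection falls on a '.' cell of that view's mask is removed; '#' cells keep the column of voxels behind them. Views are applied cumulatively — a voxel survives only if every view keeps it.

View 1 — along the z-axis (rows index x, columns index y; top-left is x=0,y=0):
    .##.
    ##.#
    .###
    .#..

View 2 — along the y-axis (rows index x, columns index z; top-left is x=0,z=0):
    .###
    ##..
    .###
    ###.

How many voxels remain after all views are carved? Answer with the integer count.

start: 4×4×4 = 64 voxels
step 1: project along z, AND mask (9/16) → |grid| = 36
step 2: project along y, AND mask (11/16) → |grid| = 24

remaining voxels: 24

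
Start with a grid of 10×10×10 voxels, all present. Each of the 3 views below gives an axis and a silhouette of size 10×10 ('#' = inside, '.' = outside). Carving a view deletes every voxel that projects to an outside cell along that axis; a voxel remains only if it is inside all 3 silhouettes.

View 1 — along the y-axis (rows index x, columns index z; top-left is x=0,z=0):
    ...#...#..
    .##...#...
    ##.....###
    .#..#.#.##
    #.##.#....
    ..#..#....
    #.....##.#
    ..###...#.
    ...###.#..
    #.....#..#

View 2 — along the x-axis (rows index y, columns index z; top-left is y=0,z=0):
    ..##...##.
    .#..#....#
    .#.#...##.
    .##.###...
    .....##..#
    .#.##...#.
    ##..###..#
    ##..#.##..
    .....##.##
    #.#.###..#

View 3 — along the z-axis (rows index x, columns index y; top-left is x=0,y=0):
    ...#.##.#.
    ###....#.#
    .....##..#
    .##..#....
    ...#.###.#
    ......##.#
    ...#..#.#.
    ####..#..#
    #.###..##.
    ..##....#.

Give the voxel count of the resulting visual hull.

full grid |V| = 1000
[1] y-view keeps 36 columns → grid now 360
[2] x-view keeps 44 columns → grid now 155
[3] z-view keeps 41 columns → grid now 65

|visual hull| = 65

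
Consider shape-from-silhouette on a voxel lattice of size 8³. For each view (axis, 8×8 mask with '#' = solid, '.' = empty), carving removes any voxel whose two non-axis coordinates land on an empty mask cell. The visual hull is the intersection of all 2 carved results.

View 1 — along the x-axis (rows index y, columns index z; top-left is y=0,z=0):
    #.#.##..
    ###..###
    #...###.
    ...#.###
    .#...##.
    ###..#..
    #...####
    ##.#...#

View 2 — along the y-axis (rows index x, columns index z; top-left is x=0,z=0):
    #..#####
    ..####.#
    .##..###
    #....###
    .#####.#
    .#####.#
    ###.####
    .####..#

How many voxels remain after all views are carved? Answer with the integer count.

remaining voxels: 185

initial block: 8^3 = 512
carve view 1 (along x, YZ-mask fill 34/64): 272 voxels remain
carve view 2 (along y, XZ-mask fill 44/64): 185 voxels remain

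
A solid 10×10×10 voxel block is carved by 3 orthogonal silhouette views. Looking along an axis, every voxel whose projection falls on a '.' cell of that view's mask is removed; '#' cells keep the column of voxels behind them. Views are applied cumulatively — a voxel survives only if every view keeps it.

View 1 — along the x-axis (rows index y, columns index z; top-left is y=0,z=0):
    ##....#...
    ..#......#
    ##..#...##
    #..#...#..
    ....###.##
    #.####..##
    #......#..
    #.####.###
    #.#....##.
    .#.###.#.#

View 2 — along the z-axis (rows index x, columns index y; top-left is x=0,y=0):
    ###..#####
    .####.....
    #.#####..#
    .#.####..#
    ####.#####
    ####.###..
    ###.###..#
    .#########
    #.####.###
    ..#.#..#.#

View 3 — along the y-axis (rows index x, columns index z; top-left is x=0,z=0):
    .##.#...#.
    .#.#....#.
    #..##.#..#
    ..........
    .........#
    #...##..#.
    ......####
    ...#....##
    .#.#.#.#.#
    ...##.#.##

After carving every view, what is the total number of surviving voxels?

voxel count = 117

full grid |V| = 1000
after view 1 [x-axis, 45 of 100 cells solid] → remaining = 450
after view 2 [z-axis, 69 of 100 cells solid] → remaining = 315
after view 3 [y-axis, 34 of 100 cells solid] → remaining = 117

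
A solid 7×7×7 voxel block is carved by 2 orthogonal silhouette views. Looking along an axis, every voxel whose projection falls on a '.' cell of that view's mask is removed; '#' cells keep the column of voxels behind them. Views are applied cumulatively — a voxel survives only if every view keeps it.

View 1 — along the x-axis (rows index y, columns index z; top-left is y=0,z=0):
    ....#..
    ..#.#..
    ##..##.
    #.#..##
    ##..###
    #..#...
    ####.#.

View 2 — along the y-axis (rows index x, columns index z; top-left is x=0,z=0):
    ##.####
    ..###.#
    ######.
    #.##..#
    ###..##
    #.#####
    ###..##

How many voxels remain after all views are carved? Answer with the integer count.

|visual hull| = 118

initial block: 7^3 = 343
carve view 1 (along x, YZ-mask fill 23/49): 161 voxels remain
carve view 2 (along y, XZ-mask fill 36/49): 118 voxels remain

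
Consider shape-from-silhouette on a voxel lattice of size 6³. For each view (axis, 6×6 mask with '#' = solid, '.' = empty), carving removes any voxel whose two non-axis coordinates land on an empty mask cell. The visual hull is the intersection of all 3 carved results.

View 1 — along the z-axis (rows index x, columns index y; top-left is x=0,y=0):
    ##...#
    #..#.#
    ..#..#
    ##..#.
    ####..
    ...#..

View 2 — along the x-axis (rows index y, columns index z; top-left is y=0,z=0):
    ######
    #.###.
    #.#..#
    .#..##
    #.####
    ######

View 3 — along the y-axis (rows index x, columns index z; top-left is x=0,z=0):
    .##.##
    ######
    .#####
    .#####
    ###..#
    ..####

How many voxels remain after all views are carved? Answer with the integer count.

start: 6×6×6 = 216 voxels
after view 1 [z-axis, 16 of 36 cells solid] → remaining = 96
after view 2 [x-axis, 27 of 36 cells solid] → remaining = 74
after view 3 [y-axis, 28 of 36 cells solid] → remaining = 57

|visual hull| = 57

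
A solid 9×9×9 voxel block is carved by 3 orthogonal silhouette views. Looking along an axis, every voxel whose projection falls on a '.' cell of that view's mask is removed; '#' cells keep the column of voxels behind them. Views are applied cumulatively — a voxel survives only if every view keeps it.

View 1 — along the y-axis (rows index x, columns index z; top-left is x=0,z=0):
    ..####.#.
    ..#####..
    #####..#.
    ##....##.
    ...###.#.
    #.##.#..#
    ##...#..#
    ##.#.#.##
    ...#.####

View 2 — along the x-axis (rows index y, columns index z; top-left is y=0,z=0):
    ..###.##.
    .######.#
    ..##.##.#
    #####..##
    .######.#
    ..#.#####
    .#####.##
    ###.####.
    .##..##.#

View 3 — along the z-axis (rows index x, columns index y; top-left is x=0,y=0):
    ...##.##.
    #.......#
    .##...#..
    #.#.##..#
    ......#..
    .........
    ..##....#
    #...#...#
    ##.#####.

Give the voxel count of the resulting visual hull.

start: 9×9×9 = 729 voxels
after view 1 [y-axis, 44 of 81 cells solid] → remaining = 396
after view 2 [x-axis, 56 of 81 cells solid] → remaining = 268
after view 3 [z-axis, 28 of 81 cells solid] → remaining = 90

voxel count = 90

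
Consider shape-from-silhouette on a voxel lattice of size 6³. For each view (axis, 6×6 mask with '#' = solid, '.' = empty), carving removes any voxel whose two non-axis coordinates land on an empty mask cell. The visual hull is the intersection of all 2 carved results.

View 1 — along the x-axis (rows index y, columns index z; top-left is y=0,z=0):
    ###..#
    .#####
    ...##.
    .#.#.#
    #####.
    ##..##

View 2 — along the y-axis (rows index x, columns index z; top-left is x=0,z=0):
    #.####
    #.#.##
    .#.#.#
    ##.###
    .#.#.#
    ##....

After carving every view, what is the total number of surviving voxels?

initial block: 6^3 = 216
  1. axis=0 (YZ plane), |mask|=23  ⇒  voxels=138
  2. axis=1 (XZ plane), |mask|=22  ⇒  voxels=86

|visual hull| = 86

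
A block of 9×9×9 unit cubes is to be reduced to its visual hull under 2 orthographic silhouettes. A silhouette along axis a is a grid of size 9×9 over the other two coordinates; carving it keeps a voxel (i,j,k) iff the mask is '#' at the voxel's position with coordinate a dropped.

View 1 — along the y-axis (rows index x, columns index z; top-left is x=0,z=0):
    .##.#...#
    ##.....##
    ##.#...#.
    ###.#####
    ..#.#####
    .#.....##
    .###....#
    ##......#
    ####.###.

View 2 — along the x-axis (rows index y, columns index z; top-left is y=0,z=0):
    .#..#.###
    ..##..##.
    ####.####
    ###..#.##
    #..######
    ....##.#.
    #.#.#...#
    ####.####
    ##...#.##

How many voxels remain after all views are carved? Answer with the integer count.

voxel count = 249

before carving: 729 voxels (9×9×9)
step 1: project along y, AND mask (43/81) → |grid| = 387
step 2: project along x, AND mask (50/81) → |grid| = 249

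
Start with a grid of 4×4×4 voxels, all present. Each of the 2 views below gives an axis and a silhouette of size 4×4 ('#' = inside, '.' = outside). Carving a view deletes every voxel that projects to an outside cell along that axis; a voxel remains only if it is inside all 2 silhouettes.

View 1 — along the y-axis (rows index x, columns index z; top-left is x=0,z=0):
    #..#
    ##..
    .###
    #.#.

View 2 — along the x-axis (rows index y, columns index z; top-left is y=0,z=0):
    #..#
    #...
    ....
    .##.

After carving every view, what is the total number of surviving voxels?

initial block: 4^3 = 64
after view 1 [y-axis, 9 of 16 cells solid] → remaining = 36
after view 2 [x-axis, 5 of 16 cells solid] → remaining = 12

voxel count = 12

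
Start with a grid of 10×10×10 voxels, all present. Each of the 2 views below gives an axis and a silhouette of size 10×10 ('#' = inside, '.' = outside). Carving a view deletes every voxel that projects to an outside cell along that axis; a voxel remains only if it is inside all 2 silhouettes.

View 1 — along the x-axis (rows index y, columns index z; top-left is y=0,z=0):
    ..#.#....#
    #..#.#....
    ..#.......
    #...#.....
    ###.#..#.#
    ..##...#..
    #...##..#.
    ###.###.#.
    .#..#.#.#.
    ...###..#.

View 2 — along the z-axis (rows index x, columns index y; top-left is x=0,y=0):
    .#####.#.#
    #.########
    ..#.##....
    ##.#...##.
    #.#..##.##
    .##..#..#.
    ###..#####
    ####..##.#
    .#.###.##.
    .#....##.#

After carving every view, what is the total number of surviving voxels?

full grid |V| = 1000
  1. axis=0 (YZ plane), |mask|=37  ⇒  voxels=370
  2. axis=2 (XY plane), |mask|=59  ⇒  voxels=215

215 voxels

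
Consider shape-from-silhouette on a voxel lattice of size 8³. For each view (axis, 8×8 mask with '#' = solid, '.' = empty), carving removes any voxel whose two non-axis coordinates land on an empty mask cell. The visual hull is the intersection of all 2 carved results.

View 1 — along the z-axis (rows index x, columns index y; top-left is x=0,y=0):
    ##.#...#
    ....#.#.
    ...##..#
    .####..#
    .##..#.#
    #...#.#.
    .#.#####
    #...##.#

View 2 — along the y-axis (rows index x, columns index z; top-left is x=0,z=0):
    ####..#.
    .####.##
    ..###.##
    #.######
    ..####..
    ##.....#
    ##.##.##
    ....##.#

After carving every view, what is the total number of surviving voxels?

before carving: 512 voxels (8×8×8)
V1 z: intersect with XY mask (31 set) -- 248 left
V2 y: intersect with XZ mask (39 set) -- 155 left

|visual hull| = 155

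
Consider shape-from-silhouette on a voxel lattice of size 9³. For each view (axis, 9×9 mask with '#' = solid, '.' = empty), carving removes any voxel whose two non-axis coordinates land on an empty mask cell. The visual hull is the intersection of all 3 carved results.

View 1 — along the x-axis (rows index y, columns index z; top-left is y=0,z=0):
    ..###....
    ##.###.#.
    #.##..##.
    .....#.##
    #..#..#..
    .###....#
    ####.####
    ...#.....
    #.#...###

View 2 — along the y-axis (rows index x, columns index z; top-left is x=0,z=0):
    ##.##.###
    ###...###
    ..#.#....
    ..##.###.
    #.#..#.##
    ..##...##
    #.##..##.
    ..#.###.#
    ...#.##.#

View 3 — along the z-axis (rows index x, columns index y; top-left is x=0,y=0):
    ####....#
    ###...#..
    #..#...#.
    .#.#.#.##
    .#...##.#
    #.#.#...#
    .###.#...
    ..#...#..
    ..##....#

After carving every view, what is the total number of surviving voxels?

voxel count = 90

start: 9×9×9 = 729 voxels
step 1: project along x, AND mask (38/81) → |grid| = 342
step 2: project along y, AND mask (43/81) → |grid| = 192
step 3: project along z, AND mask (34/81) → |grid| = 90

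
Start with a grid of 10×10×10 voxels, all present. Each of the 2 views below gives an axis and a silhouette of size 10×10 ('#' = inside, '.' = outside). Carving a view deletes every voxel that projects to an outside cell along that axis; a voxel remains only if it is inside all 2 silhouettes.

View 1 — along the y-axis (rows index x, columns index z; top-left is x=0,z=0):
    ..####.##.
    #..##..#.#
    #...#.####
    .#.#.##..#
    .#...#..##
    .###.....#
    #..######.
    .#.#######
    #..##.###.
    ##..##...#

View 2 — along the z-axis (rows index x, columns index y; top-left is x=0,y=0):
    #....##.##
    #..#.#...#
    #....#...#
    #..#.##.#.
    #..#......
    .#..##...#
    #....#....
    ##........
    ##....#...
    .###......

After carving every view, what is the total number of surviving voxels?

full grid |V| = 1000
after view 1 [y-axis, 56 of 100 cells solid] → remaining = 560
after view 2 [z-axis, 33 of 100 cells solid] → remaining = 180

voxel count = 180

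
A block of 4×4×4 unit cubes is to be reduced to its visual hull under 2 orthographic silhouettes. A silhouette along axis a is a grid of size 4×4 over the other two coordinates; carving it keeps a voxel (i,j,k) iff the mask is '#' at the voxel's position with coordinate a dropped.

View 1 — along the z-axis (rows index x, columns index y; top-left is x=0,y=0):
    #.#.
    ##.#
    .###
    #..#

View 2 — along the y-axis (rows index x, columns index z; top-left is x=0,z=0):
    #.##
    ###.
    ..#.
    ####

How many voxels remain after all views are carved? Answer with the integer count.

before carving: 64 voxels (4×4×4)
[1] z-view keeps 10 columns → grid now 40
[2] y-view keeps 11 columns → grid now 26

26 voxels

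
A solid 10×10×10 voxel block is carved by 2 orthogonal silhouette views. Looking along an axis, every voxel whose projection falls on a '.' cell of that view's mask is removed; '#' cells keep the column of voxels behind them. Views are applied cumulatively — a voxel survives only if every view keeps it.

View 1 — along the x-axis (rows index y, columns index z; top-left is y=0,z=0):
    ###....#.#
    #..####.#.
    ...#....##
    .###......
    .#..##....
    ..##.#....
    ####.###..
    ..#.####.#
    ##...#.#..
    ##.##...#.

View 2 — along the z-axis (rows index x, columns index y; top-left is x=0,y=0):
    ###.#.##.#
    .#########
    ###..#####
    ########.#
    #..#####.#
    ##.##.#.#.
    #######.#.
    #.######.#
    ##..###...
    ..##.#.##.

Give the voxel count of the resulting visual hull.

|visual hull| = 327

start: 10×10×10 = 1000 voxels
step 1: project along x, AND mask (45/100) → |grid| = 450
step 2: project along z, AND mask (72/100) → |grid| = 327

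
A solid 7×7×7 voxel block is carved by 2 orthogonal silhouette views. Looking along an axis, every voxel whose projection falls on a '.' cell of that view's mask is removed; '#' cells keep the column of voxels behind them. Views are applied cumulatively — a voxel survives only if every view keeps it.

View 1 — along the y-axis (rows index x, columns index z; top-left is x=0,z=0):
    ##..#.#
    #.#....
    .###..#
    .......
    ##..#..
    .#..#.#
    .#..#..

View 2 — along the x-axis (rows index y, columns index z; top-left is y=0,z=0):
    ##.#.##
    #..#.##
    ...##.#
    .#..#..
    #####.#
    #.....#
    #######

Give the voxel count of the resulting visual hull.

full grid |V| = 343
after view 1 [y-axis, 18 of 49 cells solid] → remaining = 126
after view 2 [x-axis, 29 of 49 cells solid] → remaining = 78

78 voxels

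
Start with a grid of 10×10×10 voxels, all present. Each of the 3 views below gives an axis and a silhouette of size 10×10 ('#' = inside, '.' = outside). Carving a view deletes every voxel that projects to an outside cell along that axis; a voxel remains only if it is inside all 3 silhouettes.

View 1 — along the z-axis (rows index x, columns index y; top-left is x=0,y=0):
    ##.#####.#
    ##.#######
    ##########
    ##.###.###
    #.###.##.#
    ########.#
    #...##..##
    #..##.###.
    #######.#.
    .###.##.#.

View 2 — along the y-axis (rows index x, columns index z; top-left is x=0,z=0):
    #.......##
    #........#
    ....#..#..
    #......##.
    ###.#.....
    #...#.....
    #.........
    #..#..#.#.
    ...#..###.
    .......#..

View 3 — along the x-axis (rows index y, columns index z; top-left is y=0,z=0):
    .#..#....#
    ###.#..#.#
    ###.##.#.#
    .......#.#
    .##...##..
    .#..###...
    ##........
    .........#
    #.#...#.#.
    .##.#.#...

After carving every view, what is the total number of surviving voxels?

66 voxels

start: 10×10×10 = 1000 voxels
  1. axis=2 (XY plane), |mask|=76  ⇒  voxels=760
  2. axis=1 (XZ plane), |mask|=26  ⇒  voxels=199
  3. axis=0 (YZ plane), |mask|=37  ⇒  voxels=66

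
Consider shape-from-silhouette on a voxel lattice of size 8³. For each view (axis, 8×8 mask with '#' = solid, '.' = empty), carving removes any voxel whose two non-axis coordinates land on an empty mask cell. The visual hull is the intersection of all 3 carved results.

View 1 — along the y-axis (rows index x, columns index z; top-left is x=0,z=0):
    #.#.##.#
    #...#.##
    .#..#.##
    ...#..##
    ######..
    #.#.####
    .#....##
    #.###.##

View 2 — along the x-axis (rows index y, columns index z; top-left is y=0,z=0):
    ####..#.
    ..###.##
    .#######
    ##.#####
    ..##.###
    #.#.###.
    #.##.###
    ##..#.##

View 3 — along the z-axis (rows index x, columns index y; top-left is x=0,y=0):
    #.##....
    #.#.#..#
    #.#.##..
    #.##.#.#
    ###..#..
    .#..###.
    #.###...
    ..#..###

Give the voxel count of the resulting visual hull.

initial block: 8^3 = 512
carve view 1 (along y, XZ-mask fill 37/64): 296 voxels remain
carve view 2 (along x, YZ-mask fill 45/64): 214 voxels remain
carve view 3 (along z, XY-mask fill 32/64): 104 voxels remain

remaining voxels: 104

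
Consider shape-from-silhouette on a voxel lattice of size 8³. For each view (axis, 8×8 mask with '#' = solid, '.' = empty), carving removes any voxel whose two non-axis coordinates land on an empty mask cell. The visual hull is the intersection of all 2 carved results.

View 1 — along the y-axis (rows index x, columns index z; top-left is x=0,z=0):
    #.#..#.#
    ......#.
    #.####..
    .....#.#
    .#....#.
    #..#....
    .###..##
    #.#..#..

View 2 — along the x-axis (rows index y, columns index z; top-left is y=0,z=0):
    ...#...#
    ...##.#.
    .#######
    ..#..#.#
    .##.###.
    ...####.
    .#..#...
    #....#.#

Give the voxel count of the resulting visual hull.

full grid |V| = 512
  1. axis=1 (XZ plane), |mask|=24  ⇒  voxels=192
  2. axis=0 (YZ plane), |mask|=29  ⇒  voxels=83

remaining voxels: 83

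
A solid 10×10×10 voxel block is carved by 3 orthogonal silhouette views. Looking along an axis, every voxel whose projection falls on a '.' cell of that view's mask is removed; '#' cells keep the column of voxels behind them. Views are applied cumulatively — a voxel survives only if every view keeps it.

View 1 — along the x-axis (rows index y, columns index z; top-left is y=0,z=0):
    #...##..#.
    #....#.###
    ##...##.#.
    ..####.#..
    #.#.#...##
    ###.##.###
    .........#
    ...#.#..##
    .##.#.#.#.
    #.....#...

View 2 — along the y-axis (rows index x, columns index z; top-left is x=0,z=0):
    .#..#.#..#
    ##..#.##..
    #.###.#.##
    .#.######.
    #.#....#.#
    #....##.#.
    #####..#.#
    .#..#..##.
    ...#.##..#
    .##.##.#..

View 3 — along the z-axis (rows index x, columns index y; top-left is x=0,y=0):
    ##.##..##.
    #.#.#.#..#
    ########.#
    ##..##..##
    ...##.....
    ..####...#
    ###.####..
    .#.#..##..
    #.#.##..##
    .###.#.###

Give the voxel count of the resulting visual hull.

131 voxels

initial block: 10^3 = 1000
carve view 1 (along x, YZ-mask fill 44/100): 440 voxels remain
carve view 2 (along y, XZ-mask fill 51/100): 220 voxels remain
carve view 3 (along z, XY-mask fill 57/100): 131 voxels remain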